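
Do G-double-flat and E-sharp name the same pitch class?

Yes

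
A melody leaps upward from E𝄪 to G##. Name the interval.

The letter names run E→G, a span of 2 letter steps, so the interval is some kind of third.
E## to G## is 3 semitones. A major third is 4, so 3 makes it minor.

minor third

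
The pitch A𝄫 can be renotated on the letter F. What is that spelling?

F##

Plain F sits 2 semitones below Abb, so on the letter F the same pitch needs a double sharp: F##.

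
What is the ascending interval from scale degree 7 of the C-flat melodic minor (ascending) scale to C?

major second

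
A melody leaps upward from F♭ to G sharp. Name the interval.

doubly augmented second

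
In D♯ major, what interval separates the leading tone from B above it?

diminished seventh

The leading tone of D# major is C##.
C## up to B: letters C→B make it a seventh; 9 semitones makes it diminished.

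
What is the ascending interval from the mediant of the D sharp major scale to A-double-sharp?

The mediant of D# major is F##.
F## up to A##: letters F→A make it a third; 4 semitones makes it major.

major third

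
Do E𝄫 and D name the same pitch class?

Ebb is pitch class 2; D is pitch class 2.
All spellings map to pitch class 2, so they are enharmonically equivalent.

Yes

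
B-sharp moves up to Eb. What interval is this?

doubly diminished fourth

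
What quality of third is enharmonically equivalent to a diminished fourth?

major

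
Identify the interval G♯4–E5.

minor sixth

Counting letters G–A–B–C–D–E gives a sixth.
G#→E = 8 semitones, 1 narrower than the major sixth (9), so minor.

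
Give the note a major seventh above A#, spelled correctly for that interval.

A up a major seventh is G#, so the target letter is G.
From A#, a major seventh is 11 semitones up: G##.

G##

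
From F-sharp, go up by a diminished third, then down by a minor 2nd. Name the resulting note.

G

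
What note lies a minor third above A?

A up a major third is C#, so the target letter is C.
From A, a minor third is 3 semitones up: C.

C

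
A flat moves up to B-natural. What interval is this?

augmented second

The letter names run A→B, a span of 1 letter step, so the interval is some kind of second.
Ab to B is 3 semitones. A major second is 2, so 3 makes it augmented.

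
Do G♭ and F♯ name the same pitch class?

Yes

Gb = pitch class 6 and F# = pitch class 6 — the same pitch class, so they are enharmonic equivalents.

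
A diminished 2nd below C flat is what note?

C down a major second is Bb, so the target letter is B.
From Cb, a diminished second is 0 semitones down: B.

B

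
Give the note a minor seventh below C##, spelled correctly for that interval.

C down a major seventh is Db, so the target letter is D.
From C##, a minor seventh is 10 semitones down: D##.

D##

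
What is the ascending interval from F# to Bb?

diminished fourth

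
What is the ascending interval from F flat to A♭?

major third

The letter names run F→A, a span of 2 letter steps, so the interval is some kind of third.
Fb to Ab is 4 semitones. A major third is 4, so 4 makes it major.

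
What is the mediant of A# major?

C##

Degree 3 takes the letter 2 steps above A, which is C.
In major, degree 3 sits 4 semitones above the tonic. A# + 4 semitones is pitch class 2, spelled on C as C##.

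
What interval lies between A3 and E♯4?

augmented fifth

The letter names run A→E, a span of 4 letter steps, so the interval is some kind of fifth.
A to E# is 8 semitones. A perfect fifth is 7, so 8 makes it augmented.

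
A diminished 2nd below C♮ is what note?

B#

A second below C lands on the letter B.
A diminished second spans 0 semitones, so C moves to pitch class 0. On the letter B that is B#.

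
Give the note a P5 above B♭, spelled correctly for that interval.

A fifth above B lands on the letter F.
A perfect fifth spans 7 semitones, so Bb moves to pitch class 5. On the letter F that is F.

F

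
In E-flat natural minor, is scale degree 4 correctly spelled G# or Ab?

Ab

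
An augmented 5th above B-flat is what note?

F#

B up a perfect fifth is F#, so the target letter is F.
From Bb, an augmented fifth is 8 semitones up: F#.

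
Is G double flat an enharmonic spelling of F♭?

No

Gbb is pitch class 5; Fb is pitch class 4.
The pitch classes differ (5 vs. 4), so they are not enharmonic equivalents.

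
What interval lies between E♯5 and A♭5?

doubly diminished fourth

Counting letters E–F–G–A gives a fourth.
E#→Ab = 3 semitones, 2 narrower than the perfect fourth (5), so doubly diminished.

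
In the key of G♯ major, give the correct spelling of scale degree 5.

The G# major scale runs G# A# B# C# D# E# F##.
Degree 5 is D#.

D#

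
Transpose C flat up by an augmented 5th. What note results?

A fifth above C lands on the letter G.
An augmented fifth spans 8 semitones, so Cb moves to pitch class 7. On the letter G that is G.

G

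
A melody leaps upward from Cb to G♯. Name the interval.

Counting letters C–D–E–F–G gives a fifth.
Cb→G# = 9 semitones, 2 wider than the perfect fifth (7), so doubly augmented.

doubly augmented fifth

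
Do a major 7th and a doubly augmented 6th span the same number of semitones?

Yes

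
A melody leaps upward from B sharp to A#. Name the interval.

minor seventh

Counting letters B–C–D–E–F–G–A gives a seventh.
B#→A# = 10 semitones, 1 narrower than the major seventh (11), so minor.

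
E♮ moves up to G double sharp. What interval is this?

The letter names run E→G, a span of 2 letter steps, so the interval is some kind of third.
E to G## is 5 semitones. A major third is 4, so 5 makes it augmented.

augmented third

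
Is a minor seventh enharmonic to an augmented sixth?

Yes

A minor seventh spans 10 semitones; an augmented sixth spans 10.
They are enharmonically equivalent.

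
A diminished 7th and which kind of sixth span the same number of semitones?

major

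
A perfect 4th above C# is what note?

F#

C up a perfect fourth is F, so the target letter is F.
From C#, a perfect fourth is 5 semitones up: F#.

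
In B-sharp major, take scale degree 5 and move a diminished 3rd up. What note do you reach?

Scale degree 5 of B# major is F##.
A diminished third (2 semitones) above F## lands on the letter A, giving A.

A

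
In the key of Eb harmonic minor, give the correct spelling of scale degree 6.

The Eb harmonic minor scale runs Eb F Gb Ab Bb Cb D.
Degree 6 is Cb.

Cb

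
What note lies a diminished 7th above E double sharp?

E up a major seventh is D#, so the target letter is D.
From E##, a diminished seventh is 9 semitones up: D#.

D#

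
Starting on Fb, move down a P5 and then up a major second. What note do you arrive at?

A perfect fifth down from Fb is Bbb (letter B, 7 semitones down).
A major second up from Bbb is Cb (letter C, 2 semitones up).

Cb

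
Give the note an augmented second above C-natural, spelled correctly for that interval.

A second above C lands on the letter D.
An augmented second spans 3 semitones, so C moves to pitch class 3. On the letter D that is D#.

D#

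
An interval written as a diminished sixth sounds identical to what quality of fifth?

perfect

A diminished sixth spans 7 semitones.
A fifth spanning 7 semitones is perfect (the perfect fifth is 7).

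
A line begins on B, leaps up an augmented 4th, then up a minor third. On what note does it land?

An augmented fourth up from B is E# (letter E, 6 semitones up).
A minor third up from E# is G# (letter G, 3 semitones up).

G#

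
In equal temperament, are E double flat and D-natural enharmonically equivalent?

Yes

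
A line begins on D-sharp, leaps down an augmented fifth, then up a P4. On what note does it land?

An augmented fifth down from D# is G (letter G, 8 semitones down).
A perfect fourth up from G is C (letter C, 5 semitones up).

C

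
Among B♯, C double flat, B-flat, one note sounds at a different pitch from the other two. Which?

B#

In 12-tone equal temperament, enharmonic equivalents share a pitch class. B# is pitch class 0; Cbb is pitch class 10; Bb is pitch class 10.
Cbb and Bb share pitch class 10, while B# is pitch class 0.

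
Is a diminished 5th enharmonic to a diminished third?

No

A diminished fifth spans 6 semitones; a diminished third spans 2.
The spans differ, so they are not enharmonic equivalents.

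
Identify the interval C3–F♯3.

Counting letters C–D–E–F gives a fourth.
C→F# = 6 semitones, 1 wider than the perfect fourth (5), so augmented.

augmented fourth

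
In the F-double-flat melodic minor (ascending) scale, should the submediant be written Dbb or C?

Dbb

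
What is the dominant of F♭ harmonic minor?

Cb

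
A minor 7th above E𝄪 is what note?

D##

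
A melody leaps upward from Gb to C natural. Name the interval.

augmented fourth

Counting letters G–A–B–C gives a fourth.
Gb→C = 6 semitones, 1 wider than the perfect fourth (5), so augmented.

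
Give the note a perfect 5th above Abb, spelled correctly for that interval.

Ebb

A fifth above A lands on the letter E.
A perfect fifth spans 7 semitones, so Abb moves to pitch class 2. On the letter E that is Ebb.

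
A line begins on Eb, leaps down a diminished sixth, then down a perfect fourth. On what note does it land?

A diminished sixth down from Eb is G# (letter G, 7 semitones down).
A perfect fourth down from G# is D# (letter D, 5 semitones down).

D#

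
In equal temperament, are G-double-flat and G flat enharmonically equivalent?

No

Two spellings are enharmonically equivalent only if they share a pitch class.
Here Gbb → 5, Gb → 6; 5 ≠ 6, so they are not.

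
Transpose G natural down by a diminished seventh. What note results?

G down a major seventh is Ab, so the target letter is A.
From G, a diminished seventh is 9 semitones down: A#.

A#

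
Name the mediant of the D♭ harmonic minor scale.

The Db harmonic minor scale runs Db Eb Fb Gb Ab Bbb C.
Degree 3 is Fb.

Fb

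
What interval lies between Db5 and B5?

Counting letters D–E–F–G–A–B gives a sixth.
Db→B = 10 semitones, 1 wider than the major sixth (9), so augmented.

augmented sixth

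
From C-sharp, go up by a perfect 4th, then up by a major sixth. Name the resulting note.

D#

A perfect fourth up from C# is F# (letter F, 5 semitones up).
A major sixth up from F# is D# (letter D, 9 semitones up).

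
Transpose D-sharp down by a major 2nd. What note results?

A second below D lands on the letter C.
A major second spans 2 semitones, so D# moves to pitch class 1. On the letter C that is C#.

C#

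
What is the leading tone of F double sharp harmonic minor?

E##

The F## harmonic minor scale runs F## G## A# B# C## D# E##.
Degree 7 is E##.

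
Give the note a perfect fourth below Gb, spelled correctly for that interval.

Db

G down a perfect fourth is D, so the target letter is D.
From Gb, a perfect fourth is 5 semitones down: Db.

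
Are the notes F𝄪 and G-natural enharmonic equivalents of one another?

F## is pitch class 7; G is pitch class 7.
All spellings map to pitch class 7, so they are enharmonically equivalent.

Yes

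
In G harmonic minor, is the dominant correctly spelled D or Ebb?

Each scale degree takes a distinct letter name. Degree 5 of a scale on G must use the letter D.
D and Ebb are enharmonically the same pitch, but only D uses the letter D, so it is the correct spelling here.

D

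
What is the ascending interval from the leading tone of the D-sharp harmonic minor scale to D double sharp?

The leading tone of D# harmonic minor is C##.
C## up to D##: letters C→D make it a second; 2 semitones makes it major.

major second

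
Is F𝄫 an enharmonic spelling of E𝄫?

No

Fbb is pitch class 3; Ebb is pitch class 2.
The pitch classes differ (3 vs. 2), so they are not enharmonic equivalents.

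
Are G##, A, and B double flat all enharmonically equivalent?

Yes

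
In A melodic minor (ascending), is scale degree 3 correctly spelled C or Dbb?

Each scale degree takes a distinct letter name. Degree 3 of a scale on A must use the letter C.
C and Dbb are enharmonically the same pitch, but only C uses the letter C, so it is the correct spelling here.

C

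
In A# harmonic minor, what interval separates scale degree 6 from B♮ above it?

perfect fourth

Scale degree 6 of A# harmonic minor is F#.
F# up to B: letters F→B make it a fourth; 5 semitones makes it perfect.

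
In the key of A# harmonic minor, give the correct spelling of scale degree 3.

C#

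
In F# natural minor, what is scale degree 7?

E

Degree 7 takes the letter 6 steps above F, which is E.
In natural minor, degree 7 sits 10 semitones above the tonic. F# + 10 semitones is pitch class 4, spelled on E as E.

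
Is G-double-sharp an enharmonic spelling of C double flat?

G## is pitch class 9; Cbb is pitch class 10.
The pitch classes differ (9 vs. 10), so they are not enharmonic equivalents.

No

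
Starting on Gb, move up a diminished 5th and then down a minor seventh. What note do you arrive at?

A diminished fifth up from Gb is Dbb (letter D, 6 semitones up).
A minor seventh down from Dbb is Ebb (letter E, 10 semitones down).

Ebb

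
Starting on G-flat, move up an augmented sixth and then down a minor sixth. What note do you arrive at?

G#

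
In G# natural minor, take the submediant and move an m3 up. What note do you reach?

The submediant of G# natural minor is E.
A minor third (3 semitones) above E lands on the letter G, giving G.

G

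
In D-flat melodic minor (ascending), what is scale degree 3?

The Db melodic minor (ascending) scale runs Db Eb Fb Gb Ab Bb C.
Degree 3 is Fb.

Fb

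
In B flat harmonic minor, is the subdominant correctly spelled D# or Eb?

Eb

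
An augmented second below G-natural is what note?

G down a major second is F, so the target letter is F.
From G, an augmented second is 3 semitones down: Fb.

Fb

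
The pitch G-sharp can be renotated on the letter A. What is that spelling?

Ab

Plain A sits 1 semitone above G#, so on the letter A the same pitch needs a flat: Ab.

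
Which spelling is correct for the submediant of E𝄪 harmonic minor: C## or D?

C##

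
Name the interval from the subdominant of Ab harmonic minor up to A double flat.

diminished fifth

The subdominant of Ab harmonic minor is Db.
Db up to Abb: letters D→A make it a fifth; 6 semitones makes it diminished.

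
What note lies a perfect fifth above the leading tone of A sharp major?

D##

The leading tone of A# major is G##.
A perfect fifth (7 semitones) above G## lands on the letter D, giving D##.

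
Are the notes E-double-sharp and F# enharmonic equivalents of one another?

E## = pitch class 6 and F# = pitch class 6 — the same pitch class, so they are enharmonic equivalents.

Yes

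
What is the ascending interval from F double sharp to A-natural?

diminished third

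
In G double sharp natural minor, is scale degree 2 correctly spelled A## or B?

Each scale degree takes a distinct letter name. Degree 2 of a scale on G must use the letter A.
A## and B are enharmonically the same pitch, but only A## uses the letter A, so it is the correct spelling here.

A##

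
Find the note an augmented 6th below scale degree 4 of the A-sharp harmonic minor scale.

F

Scale degree 4 of A# harmonic minor is D#.
An augmented sixth (10 semitones) below D# lands on the letter F, giving F.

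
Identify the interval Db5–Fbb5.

diminished third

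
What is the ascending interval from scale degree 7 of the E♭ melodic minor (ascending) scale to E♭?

minor second

Scale degree 7 of Eb melodic minor (ascending) is D.
D up to Eb: letters D→E make it a second; 1 semitone makes it minor.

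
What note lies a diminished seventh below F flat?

F down a major seventh is Gb, so the target letter is G.
From Fb, a diminished seventh is 9 semitones down: G.

G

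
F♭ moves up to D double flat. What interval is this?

The letter names run F→D, a span of 5 letter steps, so the interval is some kind of sixth.
Fb to Dbb is 8 semitones. A major sixth is 9, so 8 makes it minor.

minor sixth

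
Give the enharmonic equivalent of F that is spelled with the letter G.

Gbb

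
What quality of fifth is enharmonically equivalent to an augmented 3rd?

doubly diminished

An augmented third spans 5 semitones.
A fifth spanning 5 semitones is doubly diminished (the perfect fifth is 7).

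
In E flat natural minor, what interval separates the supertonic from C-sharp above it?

The supertonic of Eb natural minor is F.
F up to C#: letters F→C make it a fifth; 8 semitones makes it augmented.

augmented fifth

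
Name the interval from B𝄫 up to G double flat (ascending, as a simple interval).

minor sixth

Counting letters B–C–D–E–F–G gives a sixth.
Bbb→Gbb = 8 semitones, 1 narrower than the major sixth (9), so minor.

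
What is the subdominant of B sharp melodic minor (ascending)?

E#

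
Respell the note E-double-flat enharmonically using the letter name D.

D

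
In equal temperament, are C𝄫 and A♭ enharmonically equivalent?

No

Two spellings are enharmonically equivalent only if they share a pitch class.
Here Cbb → 10, Ab → 8; 8 ≠ 10, so they are not.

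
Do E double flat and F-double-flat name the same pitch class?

Ebb is pitch class 2; Fbb is pitch class 3.
The pitch classes differ (2 vs. 3), so they are not enharmonic equivalents.

No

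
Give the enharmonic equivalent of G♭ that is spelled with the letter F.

F#

Gb is pitch class 6. The letter F alone is pitch class 5.
To reach pitch class 6 from F requires an offset of +1 semitone, i.e. sharp: F#.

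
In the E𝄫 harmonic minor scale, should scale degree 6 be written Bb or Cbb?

Cbb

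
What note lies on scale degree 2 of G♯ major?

A#

Degree 2 takes the letter 1 step above G, which is A.
In major, degree 2 sits 2 semitones above the tonic. G# + 2 semitones is pitch class 10, spelled on A as A#.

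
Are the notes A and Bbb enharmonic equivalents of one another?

Yes

A is pitch class 9; Bbb is pitch class 9.
All spellings map to pitch class 9, so they are enharmonically equivalent.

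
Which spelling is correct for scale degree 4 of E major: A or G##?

A

Each scale degree takes a distinct letter name. Degree 4 of a scale on E must use the letter A.
A and G## are enharmonically the same pitch, but only A uses the letter A, so it is the correct spelling here.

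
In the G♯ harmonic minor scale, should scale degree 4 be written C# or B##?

C#

Each scale degree takes a distinct letter name. Degree 4 of a scale on G must use the letter C.
C# and B## are enharmonically the same pitch, but only C# uses the letter C, so it is the correct spelling here.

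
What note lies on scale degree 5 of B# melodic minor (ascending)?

F##

The B# melodic minor (ascending) scale runs B# C## D# E# F## G## A##.
Degree 5 is F##.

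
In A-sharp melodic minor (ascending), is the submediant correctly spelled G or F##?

F##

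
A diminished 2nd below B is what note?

A##

B down a major second is A, so the target letter is A.
From B, a diminished second is 0 semitones down: A##.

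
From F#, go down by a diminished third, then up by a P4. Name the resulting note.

G##

A diminished third down from F# is D## (letter D, 2 semitones down).
A perfect fourth up from D## is G## (letter G, 5 semitones up).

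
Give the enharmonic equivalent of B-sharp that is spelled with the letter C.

Plain C sits at the same pitch as B#, so on the letter C the same pitch needs a natural: C.

C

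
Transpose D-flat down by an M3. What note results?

A third below D lands on the letter B.
A major third spans 4 semitones, so Db moves to pitch class 9. On the letter B that is Bbb.

Bbb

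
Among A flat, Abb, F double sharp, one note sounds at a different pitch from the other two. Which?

Ab

In 12-tone equal temperament, enharmonic equivalents share a pitch class. Ab is pitch class 8; Abb is pitch class 7; F## is pitch class 7.
Abb and F## share pitch class 7, while Ab is pitch class 8.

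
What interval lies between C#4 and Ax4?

The letter names run C→A, a span of 5 letter steps, so the interval is some kind of sixth.
C# to A## is 10 semitones. A major sixth is 9, so 10 makes it augmented.

augmented sixth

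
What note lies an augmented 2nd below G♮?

A second below G lands on the letter F.
An augmented second spans 3 semitones, so G moves to pitch class 4. On the letter F that is Fb.

Fb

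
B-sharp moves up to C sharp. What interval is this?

The letter names run B→C, a span of 1 letter step, so the interval is some kind of second.
B# to C# is 1 semitone. A major second is 2, so 1 makes it minor.

minor second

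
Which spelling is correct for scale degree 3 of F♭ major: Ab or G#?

Each scale degree takes a distinct letter name. Degree 3 of a scale on F must use the letter A.
Ab and G# are enharmonically the same pitch, but only Ab uses the letter A, so it is the correct spelling here.

Ab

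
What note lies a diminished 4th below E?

B#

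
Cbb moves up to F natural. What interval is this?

Counting letters C–D–E–F gives a fourth.
Cbb→F = 7 semitones, 2 wider than the perfect fourth (5), so doubly augmented.

doubly augmented fourth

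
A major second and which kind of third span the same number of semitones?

A major second spans 2 semitones.
A third spanning 2 semitones is diminished (the major third is 4).

diminished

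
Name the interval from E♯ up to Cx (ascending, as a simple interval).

Counting letters E–F–G–A–B–C gives a sixth.
E#→C## = 9 semitones, exactly the major sixth.

major sixth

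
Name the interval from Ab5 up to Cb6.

Counting letters A–B–C gives a third.
Ab→Cb = 3 semitones, 1 narrower than the major third (4), so minor.

minor third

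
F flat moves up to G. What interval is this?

augmented second

Counting letters F–G gives a second.
Fb→G = 3 semitones, 1 wider than the major second (2), so augmented.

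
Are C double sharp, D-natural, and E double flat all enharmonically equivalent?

Yes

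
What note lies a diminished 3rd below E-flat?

C#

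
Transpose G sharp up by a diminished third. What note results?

Bb

A third above G lands on the letter B.
A diminished third spans 2 semitones, so G# moves to pitch class 10. On the letter B that is Bb.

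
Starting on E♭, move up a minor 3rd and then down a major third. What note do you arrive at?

Ebb

A minor third up from Eb is Gb (letter G, 3 semitones up).
A major third down from Gb is Ebb (letter E, 4 semitones down).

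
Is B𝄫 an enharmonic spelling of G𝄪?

Bbb is pitch class 9; G## is pitch class 9.
All spellings map to pitch class 9, so they are enharmonically equivalent.

Yes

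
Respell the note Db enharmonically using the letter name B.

B##

Db is pitch class 1. The letter B alone is pitch class 11.
To reach pitch class 1 from B requires an offset of +2 semitones, i.e. double sharp: B##.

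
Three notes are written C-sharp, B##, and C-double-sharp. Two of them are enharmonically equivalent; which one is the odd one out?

C##

In 12-tone equal temperament, enharmonic equivalents share a pitch class. C# is pitch class 1; B## is pitch class 1; C## is pitch class 2.
C# and B## share pitch class 1, while C## is pitch class 2.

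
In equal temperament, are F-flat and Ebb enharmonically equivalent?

No

Two spellings are enharmonically equivalent only if they share a pitch class.
Here Fb → 4, Ebb → 2; 2 ≠ 4, so they are not.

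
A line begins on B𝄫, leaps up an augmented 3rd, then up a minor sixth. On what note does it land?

An augmented third up from Bbb is D (letter D, 5 semitones up).
A minor sixth up from D is Bb (letter B, 8 semitones up).

Bb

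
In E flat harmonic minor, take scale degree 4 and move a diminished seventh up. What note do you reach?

Gbb

Scale degree 4 of Eb harmonic minor is Ab.
A diminished seventh (9 semitones) above Ab lands on the letter G, giving Gbb.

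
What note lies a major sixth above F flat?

F up a major sixth is D, so the target letter is D.
From Fb, a major sixth is 9 semitones up: Db.

Db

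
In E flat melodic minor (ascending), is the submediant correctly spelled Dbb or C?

C

Each scale degree takes a distinct letter name. Degree 6 of a scale on E must use the letter C.
C and Dbb are enharmonically the same pitch, but only C uses the letter C, so it is the correct spelling here.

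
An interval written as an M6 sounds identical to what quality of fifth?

A major sixth spans 9 semitones.
A fifth spanning 9 semitones is doubly augmented (the perfect fifth is 7).

doubly augmented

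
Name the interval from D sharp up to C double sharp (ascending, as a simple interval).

major seventh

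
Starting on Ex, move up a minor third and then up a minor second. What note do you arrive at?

A#

A minor third up from E## is G## (letter G, 3 semitones up).
A minor second up from G## is A# (letter A, 1 semitone up).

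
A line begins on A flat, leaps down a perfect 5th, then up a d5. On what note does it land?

A perfect fifth down from Ab is Db (letter D, 7 semitones down).
A diminished fifth up from Db is Abb (letter A, 6 semitones up).

Abb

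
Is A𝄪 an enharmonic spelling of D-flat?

A## is pitch class 11; Db is pitch class 1.
The pitch classes differ (11 vs. 1), so they are not enharmonic equivalents.

No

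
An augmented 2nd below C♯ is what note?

Bb

A second below C lands on the letter B.
An augmented second spans 3 semitones, so C# moves to pitch class 10. On the letter B that is Bb.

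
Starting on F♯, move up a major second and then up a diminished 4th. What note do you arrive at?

C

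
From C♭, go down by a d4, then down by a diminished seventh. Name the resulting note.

A diminished fourth down from Cb is G (letter G, 4 semitones down).
A diminished seventh down from G is A# (letter A, 9 semitones down).

A#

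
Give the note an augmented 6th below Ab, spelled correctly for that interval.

Cbb

A down a major sixth is C, so the target letter is C.
From Ab, an augmented sixth is 10 semitones down: Cbb.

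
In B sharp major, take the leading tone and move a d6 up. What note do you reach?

The leading tone of B# major is A##.
A diminished sixth (7 semitones) above A## lands on the letter F, giving F#.

F#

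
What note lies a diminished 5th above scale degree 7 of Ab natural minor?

Dbb

Scale degree 7 of Ab natural minor is Gb.
A diminished fifth (6 semitones) above Gb lands on the letter D, giving Dbb.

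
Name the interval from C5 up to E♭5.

minor third

The letter names run C→E, a span of 2 letter steps, so the interval is some kind of third.
C to Eb is 3 semitones. A major third is 4, so 3 makes it minor.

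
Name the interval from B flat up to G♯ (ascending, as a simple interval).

augmented sixth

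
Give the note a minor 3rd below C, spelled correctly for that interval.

C down a major third is Ab, so the target letter is A.
From C, a minor third is 3 semitones down: A.

A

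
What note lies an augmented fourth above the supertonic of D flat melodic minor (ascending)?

The supertonic of Db melodic minor (ascending) is Eb.
An augmented fourth (6 semitones) above Eb lands on the letter A, giving A.

A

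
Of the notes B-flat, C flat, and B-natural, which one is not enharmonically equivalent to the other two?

Bb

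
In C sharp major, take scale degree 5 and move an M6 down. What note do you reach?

B

Scale degree 5 of C# major is G#.
A major sixth (9 semitones) below G# lands on the letter B, giving B.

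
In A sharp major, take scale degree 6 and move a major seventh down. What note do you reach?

Scale degree 6 of A# major is F##.
A major seventh (11 semitones) below F## lands on the letter G, giving G#.

G#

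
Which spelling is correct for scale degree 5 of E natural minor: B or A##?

B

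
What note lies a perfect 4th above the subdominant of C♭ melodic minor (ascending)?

The subdominant of Cb melodic minor (ascending) is Fb.
A perfect fourth (5 semitones) above Fb lands on the letter B, giving Bbb.

Bbb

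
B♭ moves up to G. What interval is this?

Counting letters B–C–D–E–F–G gives a sixth.
Bb→G = 9 semitones, exactly the major sixth.

major sixth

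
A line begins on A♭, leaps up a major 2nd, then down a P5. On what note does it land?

Eb

A major second up from Ab is Bb (letter B, 2 semitones up).
A perfect fifth down from Bb is Eb (letter E, 7 semitones down).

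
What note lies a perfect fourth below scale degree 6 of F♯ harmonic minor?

Scale degree 6 of F# harmonic minor is D.
A perfect fourth (5 semitones) below D lands on the letter A, giving A.

A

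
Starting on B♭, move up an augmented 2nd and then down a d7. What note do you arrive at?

An augmented second up from Bb is C# (letter C, 3 semitones up).
A diminished seventh down from C# is D## (letter D, 9 semitones down).

D##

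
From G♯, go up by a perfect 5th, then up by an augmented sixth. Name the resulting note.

B##

A perfect fifth up from G# is D# (letter D, 7 semitones up).
An augmented sixth up from D# is B## (letter B, 10 semitones up).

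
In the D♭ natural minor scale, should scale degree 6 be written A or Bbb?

Each scale degree takes a distinct letter name. Degree 6 of a scale on D must use the letter B.
Bbb and A are enharmonically the same pitch, but only Bbb uses the letter B, so it is the correct spelling here.

Bbb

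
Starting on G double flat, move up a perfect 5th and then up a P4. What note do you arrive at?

A perfect fifth up from Gbb is Dbb (letter D, 7 semitones up).
A perfect fourth up from Dbb is Gbb (letter G, 5 semitones up).

Gbb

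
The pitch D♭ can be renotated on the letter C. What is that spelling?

C#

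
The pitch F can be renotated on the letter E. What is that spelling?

Plain E sits 1 semitone below F, so on the letter E the same pitch needs a sharp: E#.

E#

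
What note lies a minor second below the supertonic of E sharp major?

E##

The supertonic of E# major is F##.
A minor second (1 semitone) below F## lands on the letter E, giving E##.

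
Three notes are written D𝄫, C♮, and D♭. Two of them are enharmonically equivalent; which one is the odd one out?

Db

In 12-tone equal temperament, enharmonic equivalents share a pitch class. Dbb is pitch class 0; C is pitch class 0; Db is pitch class 1.
Dbb and C share pitch class 0, while Db is pitch class 1.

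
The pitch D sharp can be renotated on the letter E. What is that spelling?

Eb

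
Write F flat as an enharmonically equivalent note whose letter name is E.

E

Fb is pitch class 4. The letter E alone is pitch class 4.
Pitch class 4 on E needs no accidental: E.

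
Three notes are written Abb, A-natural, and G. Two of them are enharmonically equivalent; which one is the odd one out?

A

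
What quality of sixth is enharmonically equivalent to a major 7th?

doubly augmented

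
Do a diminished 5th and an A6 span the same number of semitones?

A diminished fifth spans 6 semitones; an augmented sixth spans 10.
The spans differ, so they are not enharmonic equivalents.

No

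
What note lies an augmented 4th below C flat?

Gbb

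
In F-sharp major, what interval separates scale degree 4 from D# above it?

major third

Scale degree 4 of F# major is B.
B up to D#: letters B→D make it a third; 4 semitones makes it major.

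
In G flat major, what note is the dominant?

Db

The Gb major scale runs Gb Ab Bb Cb Db Eb F.
Degree 5 is Db.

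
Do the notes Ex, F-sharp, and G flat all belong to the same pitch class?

E## is pitch class 6; F# is pitch class 6; Gb is pitch class 6.
All spellings map to pitch class 6, so they are enharmonically equivalent.

Yes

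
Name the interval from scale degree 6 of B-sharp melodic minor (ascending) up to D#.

Scale degree 6 of B# melodic minor (ascending) is G##.
G## up to D#: letters G→D make it a fifth; 6 semitones makes it diminished.

diminished fifth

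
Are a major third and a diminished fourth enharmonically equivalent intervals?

Yes

A major third spans 4 semitones; a diminished fourth spans 4.
They are enharmonically equivalent.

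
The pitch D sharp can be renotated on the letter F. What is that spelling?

Plain F sits 2 semitones above D#, so on the letter F the same pitch needs a double flat: Fbb.

Fbb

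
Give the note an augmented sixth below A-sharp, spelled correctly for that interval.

A sixth below A lands on the letter C.
An augmented sixth spans 10 semitones, so A# moves to pitch class 0. On the letter C that is C.

C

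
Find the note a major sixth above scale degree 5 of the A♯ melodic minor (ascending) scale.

C##

Scale degree 5 of A# melodic minor (ascending) is E#.
A major sixth (9 semitones) above E# lands on the letter C, giving C##.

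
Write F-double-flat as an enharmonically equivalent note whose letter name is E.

Fbb is pitch class 3. The letter E alone is pitch class 4.
To reach pitch class 3 from E requires an offset of -1 semitone, i.e. flat: Eb.

Eb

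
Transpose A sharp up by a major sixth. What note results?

F##

A sixth above A lands on the letter F.
A major sixth spans 9 semitones, so A# moves to pitch class 7. On the letter F that is F##.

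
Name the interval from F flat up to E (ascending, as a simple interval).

augmented seventh

Counting letters F–G–A–B–C–D–E gives a seventh.
Fb→E = 12 semitones, 1 wider than the major seventh (11), so augmented.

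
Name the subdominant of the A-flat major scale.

Db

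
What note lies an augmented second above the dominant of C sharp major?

A##

The dominant of C# major is G#.
An augmented second (3 semitones) above G# lands on the letter A, giving A##.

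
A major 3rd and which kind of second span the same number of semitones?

doubly augmented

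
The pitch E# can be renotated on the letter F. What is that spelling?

E# is pitch class 5. The letter F alone is pitch class 5.
Pitch class 5 on F needs no accidental: F.

F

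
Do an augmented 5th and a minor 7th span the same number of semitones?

No

An augmented fifth spans 8 semitones; a minor seventh spans 10.
The spans differ, so they are not enharmonic equivalents.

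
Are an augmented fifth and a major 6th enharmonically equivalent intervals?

An augmented fifth spans 8 semitones; a major sixth spans 9.
The spans differ, so they are not enharmonic equivalents.

No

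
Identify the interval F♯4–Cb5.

The letter names run F→C, a span of 4 letter steps, so the interval is some kind of fifth.
F# to Cb is 5 semitones. A perfect fifth is 7, so 5 makes it doubly diminished.

doubly diminished fifth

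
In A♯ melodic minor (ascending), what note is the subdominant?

D#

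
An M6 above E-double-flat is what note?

E up a major sixth is C#, so the target letter is C.
From Ebb, a major sixth is 9 semitones up: Cb.

Cb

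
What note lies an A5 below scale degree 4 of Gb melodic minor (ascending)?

Scale degree 4 of Gb melodic minor (ascending) is Cb.
An augmented fifth (8 semitones) below Cb lands on the letter F, giving Fbb.

Fbb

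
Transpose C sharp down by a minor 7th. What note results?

A seventh below C lands on the letter D.
A minor seventh spans 10 semitones, so C# moves to pitch class 3. On the letter D that is D#.

D#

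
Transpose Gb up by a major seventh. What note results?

F

G up a major seventh is F#, so the target letter is F.
From Gb, a major seventh is 11 semitones up: F.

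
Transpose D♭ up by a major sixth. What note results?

Bb

D up a major sixth is B, so the target letter is B.
From Db, a major sixth is 9 semitones up: Bb.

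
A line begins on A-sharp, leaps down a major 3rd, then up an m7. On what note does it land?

E

A major third down from A# is F# (letter F, 4 semitones down).
A minor seventh up from F# is E (letter E, 10 semitones up).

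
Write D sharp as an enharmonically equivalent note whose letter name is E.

Eb

Plain E sits 1 semitone above D#, so on the letter E the same pitch needs a flat: Eb.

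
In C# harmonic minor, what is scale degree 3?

E

The C# harmonic minor scale runs C# D# E F# G# A B#.
Degree 3 is E.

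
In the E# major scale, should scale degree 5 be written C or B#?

B#

Each scale degree takes a distinct letter name. Degree 5 of a scale on E must use the letter B.
B# and C are enharmonically the same pitch, but only B# uses the letter B, so it is the correct spelling here.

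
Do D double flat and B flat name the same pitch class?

No

Dbb is pitch class 0; Bb is pitch class 10.
The pitch classes differ (0 vs. 10), so they are not enharmonic equivalents.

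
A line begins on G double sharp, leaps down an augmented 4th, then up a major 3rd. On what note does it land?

An augmented fourth down from G## is D# (letter D, 6 semitones down).
A major third up from D# is F## (letter F, 4 semitones up).

F##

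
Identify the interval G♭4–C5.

augmented fourth

The letter names run G→C, a span of 3 letter steps, so the interval is some kind of fourth.
Gb to C is 6 semitones. A perfect fourth is 5, so 6 makes it augmented.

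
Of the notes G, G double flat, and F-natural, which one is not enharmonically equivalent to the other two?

In 12-tone equal temperament, enharmonic equivalents share a pitch class. G is pitch class 7; Gbb is pitch class 5; F is pitch class 5.
Gbb and F share pitch class 5, while G is pitch class 7.

G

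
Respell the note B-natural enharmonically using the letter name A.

Plain A sits 2 semitones below B, so on the letter A the same pitch needs a double sharp: A##.

A##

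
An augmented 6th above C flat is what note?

A

A sixth above C lands on the letter A.
An augmented sixth spans 10 semitones, so Cb moves to pitch class 9. On the letter A that is A.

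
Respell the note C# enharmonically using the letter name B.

Plain B sits 2 semitones below C#, so on the letter B the same pitch needs a double sharp: B##.

B##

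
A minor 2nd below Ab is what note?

G

A second below A lands on the letter G.
A minor second spans 1 semitone, so Ab moves to pitch class 7. On the letter G that is G.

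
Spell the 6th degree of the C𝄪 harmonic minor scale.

Degree 6 takes the letter 5 steps above C, which is A.
In harmonic minor, degree 6 sits 8 semitones above the tonic. C## + 8 semitones is pitch class 10, spelled on A as A#.

A#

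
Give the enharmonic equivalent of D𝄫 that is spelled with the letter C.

C

Dbb is pitch class 0. The letter C alone is pitch class 0.
Pitch class 0 on C needs no accidental: C.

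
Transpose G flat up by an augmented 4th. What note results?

G up a perfect fourth is C, so the target letter is C.
From Gb, an augmented fourth is 6 semitones up: C.

C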